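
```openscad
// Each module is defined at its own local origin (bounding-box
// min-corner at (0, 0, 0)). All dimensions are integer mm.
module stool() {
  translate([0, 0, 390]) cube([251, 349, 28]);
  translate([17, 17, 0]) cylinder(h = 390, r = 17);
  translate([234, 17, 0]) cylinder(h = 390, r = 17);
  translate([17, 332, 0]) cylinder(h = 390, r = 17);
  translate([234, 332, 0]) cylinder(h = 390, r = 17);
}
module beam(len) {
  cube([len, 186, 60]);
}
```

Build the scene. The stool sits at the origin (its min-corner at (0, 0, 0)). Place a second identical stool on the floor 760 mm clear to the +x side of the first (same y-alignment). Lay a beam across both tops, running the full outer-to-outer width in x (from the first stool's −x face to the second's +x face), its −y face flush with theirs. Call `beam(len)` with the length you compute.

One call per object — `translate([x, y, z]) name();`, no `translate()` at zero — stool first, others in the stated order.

stool();
translate([1011, 0, 0]) stool();
translate([0, 0, 418]) beam(1262);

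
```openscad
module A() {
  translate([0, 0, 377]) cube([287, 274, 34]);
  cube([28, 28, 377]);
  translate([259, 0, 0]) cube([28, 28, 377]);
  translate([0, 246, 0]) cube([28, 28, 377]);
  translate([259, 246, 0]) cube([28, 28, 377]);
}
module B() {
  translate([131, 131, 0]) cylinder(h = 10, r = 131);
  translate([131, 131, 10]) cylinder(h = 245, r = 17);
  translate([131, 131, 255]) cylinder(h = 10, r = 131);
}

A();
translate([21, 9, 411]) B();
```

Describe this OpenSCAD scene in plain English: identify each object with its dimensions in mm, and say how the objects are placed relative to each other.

A is a four-legged stool. The seat is a 287×274×34 mm slab whose top surface is at z = 411 mm; four square legs, each 28×28 mm in cross-section, run from the floor (z = 0) to the underside of the seat, each flush with a corner of the seat.

B is a spool: two coaxial disc flanges of radius 131 mm and thickness 10 mm, joined by a core cylinder of radius 17 mm and height 245 mm. The lower flange rests on z = 0 and the three cylinders share a vertical axis.

The spool is on top of the stool.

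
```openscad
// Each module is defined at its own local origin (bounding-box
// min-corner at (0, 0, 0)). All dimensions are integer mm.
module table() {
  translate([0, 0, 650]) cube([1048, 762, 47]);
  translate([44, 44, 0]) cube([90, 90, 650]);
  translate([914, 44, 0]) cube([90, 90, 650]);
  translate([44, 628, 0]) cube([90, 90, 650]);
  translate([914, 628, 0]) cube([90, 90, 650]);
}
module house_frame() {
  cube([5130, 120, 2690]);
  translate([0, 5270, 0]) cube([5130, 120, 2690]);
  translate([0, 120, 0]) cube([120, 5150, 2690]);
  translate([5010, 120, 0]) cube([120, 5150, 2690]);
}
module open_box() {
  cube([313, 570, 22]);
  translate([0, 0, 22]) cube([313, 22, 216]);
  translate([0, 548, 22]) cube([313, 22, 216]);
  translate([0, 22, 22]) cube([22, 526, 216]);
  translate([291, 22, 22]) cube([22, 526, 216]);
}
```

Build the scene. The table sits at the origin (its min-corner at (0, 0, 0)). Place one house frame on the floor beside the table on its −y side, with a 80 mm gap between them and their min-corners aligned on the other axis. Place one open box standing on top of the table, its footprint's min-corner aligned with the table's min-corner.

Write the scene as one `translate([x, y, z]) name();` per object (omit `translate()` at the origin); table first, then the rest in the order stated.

table();
translate([0, -5470, 0]) house_frame();
translate([0, 0, 697]) open_box();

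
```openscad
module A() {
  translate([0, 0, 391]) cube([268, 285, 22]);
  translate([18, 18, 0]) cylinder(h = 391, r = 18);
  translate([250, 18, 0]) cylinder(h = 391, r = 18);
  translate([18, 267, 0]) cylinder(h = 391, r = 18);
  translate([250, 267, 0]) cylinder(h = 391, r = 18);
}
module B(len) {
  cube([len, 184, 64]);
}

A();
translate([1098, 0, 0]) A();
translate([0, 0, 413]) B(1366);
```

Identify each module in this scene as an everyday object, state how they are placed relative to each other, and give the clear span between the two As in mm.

A is a stool. B is a beam. A beam spans the tops of two stools. The clear span between the two stools is 830 mm.

Second stool starts at x = 1098; first ends at x = 268; clear span = 1098 − 268 = 830 mm.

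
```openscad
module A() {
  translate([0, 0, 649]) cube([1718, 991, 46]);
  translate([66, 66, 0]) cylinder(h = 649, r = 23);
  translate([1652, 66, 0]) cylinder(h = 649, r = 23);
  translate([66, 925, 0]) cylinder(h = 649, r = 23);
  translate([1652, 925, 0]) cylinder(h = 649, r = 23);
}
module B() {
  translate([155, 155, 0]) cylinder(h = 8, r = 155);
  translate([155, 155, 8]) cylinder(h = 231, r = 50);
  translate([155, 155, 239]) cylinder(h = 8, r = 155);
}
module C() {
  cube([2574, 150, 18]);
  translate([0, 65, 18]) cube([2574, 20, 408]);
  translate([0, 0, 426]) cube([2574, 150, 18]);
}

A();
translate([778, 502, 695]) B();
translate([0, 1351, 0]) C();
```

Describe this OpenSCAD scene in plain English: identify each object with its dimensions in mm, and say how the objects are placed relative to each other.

A is a table: top 1718 mm (x) × 991 mm (y), 46 mm thick, upper face at z = 695 mm, on four round legs of 46 mm diameter, each leg's bounding box inset 43 mm from the nearest pair of top edges, running from z = 0 to the bottom of the top.

B is a spool: two coaxial disc flanges of radius 155 mm and thickness 8 mm, joined by a core cylinder of radius 50 mm and height 231 mm. The lower flange rests on z = 0 and the three cylinders share a vertical axis.

C is an I-beam lying along x, 2574 mm long. Overall section height 444 mm. Two flanges 150 mm wide (y) and 18 mm thick, one on the floor and one at the top; a web 20 mm thick runs between them, centred on the flange width.

The spool is on top of the table. The I-beam is on the floor beside the table on its +y side.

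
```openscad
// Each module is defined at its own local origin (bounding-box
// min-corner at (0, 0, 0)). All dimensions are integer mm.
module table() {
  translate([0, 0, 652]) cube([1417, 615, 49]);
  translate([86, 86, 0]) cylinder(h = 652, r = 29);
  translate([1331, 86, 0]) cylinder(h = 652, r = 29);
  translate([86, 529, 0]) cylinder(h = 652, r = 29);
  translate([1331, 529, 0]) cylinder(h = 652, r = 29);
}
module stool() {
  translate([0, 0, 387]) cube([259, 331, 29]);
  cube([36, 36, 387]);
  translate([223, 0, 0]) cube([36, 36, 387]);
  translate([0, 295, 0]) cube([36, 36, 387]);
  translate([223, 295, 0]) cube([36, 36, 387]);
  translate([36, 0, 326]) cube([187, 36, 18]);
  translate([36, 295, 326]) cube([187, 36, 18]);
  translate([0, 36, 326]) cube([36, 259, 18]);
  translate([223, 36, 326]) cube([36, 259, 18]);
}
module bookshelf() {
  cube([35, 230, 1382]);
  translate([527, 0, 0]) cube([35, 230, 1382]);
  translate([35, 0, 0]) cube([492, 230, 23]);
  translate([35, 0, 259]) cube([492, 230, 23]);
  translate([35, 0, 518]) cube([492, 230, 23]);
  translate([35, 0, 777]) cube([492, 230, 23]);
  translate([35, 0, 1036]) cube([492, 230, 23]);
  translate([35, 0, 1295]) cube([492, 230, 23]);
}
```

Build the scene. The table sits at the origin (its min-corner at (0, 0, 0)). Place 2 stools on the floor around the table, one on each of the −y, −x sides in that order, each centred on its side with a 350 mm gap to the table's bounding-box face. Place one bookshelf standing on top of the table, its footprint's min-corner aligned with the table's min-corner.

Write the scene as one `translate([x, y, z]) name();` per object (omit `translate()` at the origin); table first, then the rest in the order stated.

table();
translate([579, -681, 0]) stool();
translate([-609, 142, 0]) stool();
translate([0, 0, 701]) bookshelf();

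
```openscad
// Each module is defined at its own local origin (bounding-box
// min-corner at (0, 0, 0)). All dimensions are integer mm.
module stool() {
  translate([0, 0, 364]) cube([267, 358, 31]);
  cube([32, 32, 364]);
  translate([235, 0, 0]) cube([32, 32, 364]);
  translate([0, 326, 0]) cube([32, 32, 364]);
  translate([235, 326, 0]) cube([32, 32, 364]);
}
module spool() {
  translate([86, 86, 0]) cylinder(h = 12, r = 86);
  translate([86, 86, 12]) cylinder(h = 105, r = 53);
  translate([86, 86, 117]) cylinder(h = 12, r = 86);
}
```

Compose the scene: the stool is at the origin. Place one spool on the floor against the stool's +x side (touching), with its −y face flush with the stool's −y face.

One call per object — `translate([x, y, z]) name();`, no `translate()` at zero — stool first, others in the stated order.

stool();
translate([267, 0, 0]) spool();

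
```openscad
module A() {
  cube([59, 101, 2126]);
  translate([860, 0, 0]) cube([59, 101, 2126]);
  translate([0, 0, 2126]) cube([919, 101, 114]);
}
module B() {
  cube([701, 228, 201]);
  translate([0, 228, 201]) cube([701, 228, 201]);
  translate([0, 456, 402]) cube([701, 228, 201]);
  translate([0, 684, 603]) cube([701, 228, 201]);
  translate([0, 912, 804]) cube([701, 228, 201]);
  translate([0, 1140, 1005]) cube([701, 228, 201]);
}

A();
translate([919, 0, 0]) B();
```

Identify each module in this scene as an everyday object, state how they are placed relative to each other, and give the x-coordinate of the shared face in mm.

A is a door frame. B is a staircase. The staircase is against the door frame's +x side, with their −y faces flush. The x-coordinate of the shared face is 919 mm.

The door frame's +x face and the staircase's −x face are both at x = 919 mm.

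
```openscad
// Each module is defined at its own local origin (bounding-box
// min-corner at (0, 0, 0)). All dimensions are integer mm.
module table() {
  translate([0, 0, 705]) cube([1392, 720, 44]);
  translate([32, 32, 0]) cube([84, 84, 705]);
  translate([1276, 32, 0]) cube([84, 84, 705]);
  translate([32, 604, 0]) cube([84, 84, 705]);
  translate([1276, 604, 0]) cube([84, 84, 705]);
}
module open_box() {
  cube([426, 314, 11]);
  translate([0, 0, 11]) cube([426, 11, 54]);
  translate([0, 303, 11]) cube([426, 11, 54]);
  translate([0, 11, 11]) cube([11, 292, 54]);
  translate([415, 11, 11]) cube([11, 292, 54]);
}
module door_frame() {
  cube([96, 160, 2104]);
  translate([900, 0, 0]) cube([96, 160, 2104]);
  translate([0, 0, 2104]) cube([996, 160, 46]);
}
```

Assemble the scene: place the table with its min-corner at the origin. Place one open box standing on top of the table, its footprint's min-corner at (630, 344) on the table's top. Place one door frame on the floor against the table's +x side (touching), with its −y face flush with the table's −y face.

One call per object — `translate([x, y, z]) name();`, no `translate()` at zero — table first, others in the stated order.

table();
translate([630, 344, 749]) open_box();
translate([1392, 0, 0]) door_frame();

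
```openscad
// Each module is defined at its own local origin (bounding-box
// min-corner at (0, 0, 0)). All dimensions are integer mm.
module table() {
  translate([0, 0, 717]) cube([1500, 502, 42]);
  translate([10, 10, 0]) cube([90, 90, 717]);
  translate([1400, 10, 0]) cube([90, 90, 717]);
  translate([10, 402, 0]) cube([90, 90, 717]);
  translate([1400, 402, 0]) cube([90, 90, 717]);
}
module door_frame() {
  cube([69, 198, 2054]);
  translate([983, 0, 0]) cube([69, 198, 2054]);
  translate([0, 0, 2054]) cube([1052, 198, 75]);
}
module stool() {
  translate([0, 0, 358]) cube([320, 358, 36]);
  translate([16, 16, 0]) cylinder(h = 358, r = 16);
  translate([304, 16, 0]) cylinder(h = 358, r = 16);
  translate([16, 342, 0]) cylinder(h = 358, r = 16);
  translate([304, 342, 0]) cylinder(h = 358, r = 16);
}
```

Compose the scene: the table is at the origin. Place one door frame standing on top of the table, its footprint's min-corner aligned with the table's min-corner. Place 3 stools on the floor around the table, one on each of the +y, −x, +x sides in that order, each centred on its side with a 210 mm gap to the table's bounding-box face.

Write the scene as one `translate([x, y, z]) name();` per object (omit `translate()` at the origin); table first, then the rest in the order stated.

table();
translate([0, 0, 759]) door_frame();
translate([590, 712, 0]) stool();
translate([-530, 72, 0]) stool();
translate([1710, 72, 0]) stool();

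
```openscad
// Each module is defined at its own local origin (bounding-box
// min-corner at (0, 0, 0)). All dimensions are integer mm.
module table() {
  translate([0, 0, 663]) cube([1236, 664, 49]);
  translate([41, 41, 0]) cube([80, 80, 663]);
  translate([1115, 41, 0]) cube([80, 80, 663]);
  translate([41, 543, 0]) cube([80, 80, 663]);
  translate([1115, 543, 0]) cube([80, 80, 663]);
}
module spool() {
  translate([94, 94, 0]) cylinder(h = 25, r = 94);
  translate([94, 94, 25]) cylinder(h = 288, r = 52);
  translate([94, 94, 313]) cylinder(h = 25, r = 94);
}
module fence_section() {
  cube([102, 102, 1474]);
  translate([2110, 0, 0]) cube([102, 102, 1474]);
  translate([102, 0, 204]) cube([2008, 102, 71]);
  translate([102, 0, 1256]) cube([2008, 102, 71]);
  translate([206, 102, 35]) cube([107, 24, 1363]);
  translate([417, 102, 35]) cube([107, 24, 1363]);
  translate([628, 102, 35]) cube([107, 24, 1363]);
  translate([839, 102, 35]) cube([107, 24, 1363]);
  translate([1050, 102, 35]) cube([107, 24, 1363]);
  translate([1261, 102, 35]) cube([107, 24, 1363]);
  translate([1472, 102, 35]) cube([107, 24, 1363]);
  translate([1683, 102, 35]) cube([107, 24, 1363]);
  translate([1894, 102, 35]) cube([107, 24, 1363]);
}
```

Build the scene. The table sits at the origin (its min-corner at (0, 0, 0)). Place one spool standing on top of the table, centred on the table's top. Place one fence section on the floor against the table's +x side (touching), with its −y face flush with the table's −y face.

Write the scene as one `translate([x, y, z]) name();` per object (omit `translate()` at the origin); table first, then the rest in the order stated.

table();
translate([524, 238, 712]) spool();
translate([1236, 0, 0]) fence_section();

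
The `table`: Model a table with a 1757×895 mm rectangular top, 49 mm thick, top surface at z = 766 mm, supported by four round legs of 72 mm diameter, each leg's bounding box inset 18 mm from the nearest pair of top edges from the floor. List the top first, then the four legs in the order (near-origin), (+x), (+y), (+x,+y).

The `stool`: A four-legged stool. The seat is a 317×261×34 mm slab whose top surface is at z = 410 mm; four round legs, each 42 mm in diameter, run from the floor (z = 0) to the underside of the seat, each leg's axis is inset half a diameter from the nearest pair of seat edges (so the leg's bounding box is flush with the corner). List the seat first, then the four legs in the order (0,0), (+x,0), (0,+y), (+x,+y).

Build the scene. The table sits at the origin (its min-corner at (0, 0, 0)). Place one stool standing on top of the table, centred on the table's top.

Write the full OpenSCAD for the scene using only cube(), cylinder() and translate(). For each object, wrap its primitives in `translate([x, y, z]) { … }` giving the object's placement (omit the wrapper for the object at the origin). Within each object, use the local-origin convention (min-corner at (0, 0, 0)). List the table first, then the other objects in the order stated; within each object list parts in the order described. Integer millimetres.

translate([0, 0, 717]) cube([1757, 895, 49]);
translate([54, 54, 0]) cylinder(h = 717, r = 36);
translate([1703, 54, 0]) cylinder(h = 717, r = 36);
translate([54, 841, 0]) cylinder(h = 717, r = 36);
translate([1703, 841, 0]) cylinder(h = 717, r = 36);
translate([720, 317, 766]) {
  translate([0, 0, 376]) cube([317, 261, 34]);
  translate([21, 21, 0]) cylinder(h = 376, r = 21);
  translate([296, 21, 0]) cylinder(h = 376, r = 21);
  translate([21, 240, 0]) cylinder(h = 376, r = 21);
  translate([296, 240, 0]) cylinder(h = 376, r = 21);
}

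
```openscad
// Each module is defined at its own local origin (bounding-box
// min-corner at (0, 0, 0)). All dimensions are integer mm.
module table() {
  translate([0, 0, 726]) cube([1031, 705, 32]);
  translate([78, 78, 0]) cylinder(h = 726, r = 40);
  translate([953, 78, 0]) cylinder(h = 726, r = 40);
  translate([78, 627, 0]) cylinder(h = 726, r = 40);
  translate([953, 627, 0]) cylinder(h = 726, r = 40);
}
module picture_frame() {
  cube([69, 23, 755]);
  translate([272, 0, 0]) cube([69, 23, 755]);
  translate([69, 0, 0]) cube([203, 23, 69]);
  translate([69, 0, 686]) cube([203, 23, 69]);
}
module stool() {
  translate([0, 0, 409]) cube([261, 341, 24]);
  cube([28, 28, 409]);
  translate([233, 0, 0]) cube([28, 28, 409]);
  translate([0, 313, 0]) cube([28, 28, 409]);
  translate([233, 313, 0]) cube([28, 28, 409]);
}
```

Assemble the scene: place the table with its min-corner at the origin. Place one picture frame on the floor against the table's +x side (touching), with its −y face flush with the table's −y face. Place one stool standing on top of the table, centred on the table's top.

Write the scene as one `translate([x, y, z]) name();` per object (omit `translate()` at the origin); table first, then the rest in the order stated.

table();
translate([1031, 0, 0]) picture_frame();
translate([385, 182, 758]) stool();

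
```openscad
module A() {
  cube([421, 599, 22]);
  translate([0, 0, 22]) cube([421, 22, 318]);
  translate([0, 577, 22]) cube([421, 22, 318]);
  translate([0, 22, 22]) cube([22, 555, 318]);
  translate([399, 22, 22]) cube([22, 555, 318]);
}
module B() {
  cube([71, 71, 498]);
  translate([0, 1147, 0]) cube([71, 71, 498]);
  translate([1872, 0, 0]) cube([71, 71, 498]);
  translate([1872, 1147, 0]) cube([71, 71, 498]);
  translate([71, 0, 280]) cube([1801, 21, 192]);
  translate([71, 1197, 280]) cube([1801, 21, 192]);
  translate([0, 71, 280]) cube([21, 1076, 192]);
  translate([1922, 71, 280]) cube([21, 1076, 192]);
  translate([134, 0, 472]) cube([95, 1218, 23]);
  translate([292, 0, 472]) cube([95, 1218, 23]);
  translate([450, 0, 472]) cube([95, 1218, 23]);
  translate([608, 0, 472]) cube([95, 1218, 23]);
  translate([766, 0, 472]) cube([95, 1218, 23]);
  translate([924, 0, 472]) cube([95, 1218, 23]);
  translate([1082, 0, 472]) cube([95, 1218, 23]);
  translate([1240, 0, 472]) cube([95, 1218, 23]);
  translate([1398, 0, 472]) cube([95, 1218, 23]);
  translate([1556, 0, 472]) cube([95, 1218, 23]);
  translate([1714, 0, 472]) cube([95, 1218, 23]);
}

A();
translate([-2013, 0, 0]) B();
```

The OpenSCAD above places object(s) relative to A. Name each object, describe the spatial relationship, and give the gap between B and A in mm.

The bed frame's nearest face is 70 mm from the open box's −x face.

A is an open box. B is a bed frame. The bed frame is on the floor beside the open box on its −x side. The gap between the bed frame and the open box is 70 mm.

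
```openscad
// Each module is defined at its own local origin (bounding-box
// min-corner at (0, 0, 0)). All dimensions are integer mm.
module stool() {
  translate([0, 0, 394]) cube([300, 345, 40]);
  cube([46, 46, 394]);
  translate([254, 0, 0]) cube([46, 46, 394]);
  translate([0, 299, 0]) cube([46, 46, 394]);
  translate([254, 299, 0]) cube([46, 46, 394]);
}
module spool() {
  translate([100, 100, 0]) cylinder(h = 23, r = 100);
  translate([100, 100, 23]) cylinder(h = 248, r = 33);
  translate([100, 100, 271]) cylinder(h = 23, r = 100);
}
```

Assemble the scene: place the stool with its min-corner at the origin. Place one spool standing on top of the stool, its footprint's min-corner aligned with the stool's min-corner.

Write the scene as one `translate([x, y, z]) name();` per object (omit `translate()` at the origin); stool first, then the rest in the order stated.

stool();
translate([0, 0, 434]) spool();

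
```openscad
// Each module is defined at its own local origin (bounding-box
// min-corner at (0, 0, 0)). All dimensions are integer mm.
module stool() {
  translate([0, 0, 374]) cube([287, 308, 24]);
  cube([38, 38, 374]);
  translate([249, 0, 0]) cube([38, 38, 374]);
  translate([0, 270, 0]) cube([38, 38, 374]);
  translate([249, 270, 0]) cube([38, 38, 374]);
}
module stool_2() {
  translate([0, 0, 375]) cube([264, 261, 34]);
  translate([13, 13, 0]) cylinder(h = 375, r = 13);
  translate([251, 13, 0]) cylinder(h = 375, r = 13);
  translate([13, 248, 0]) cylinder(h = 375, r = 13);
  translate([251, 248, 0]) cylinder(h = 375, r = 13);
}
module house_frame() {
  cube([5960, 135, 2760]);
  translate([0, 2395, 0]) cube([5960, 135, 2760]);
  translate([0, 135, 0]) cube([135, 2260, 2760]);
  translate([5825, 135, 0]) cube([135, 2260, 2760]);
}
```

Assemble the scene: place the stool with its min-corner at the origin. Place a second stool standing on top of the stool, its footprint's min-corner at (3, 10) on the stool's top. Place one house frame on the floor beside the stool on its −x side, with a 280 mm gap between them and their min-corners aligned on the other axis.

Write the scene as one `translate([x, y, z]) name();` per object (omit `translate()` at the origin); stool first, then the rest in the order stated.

stool();
translate([3, 10, 398]) stool_2();
translate([-6240, 0, 0]) house_frame();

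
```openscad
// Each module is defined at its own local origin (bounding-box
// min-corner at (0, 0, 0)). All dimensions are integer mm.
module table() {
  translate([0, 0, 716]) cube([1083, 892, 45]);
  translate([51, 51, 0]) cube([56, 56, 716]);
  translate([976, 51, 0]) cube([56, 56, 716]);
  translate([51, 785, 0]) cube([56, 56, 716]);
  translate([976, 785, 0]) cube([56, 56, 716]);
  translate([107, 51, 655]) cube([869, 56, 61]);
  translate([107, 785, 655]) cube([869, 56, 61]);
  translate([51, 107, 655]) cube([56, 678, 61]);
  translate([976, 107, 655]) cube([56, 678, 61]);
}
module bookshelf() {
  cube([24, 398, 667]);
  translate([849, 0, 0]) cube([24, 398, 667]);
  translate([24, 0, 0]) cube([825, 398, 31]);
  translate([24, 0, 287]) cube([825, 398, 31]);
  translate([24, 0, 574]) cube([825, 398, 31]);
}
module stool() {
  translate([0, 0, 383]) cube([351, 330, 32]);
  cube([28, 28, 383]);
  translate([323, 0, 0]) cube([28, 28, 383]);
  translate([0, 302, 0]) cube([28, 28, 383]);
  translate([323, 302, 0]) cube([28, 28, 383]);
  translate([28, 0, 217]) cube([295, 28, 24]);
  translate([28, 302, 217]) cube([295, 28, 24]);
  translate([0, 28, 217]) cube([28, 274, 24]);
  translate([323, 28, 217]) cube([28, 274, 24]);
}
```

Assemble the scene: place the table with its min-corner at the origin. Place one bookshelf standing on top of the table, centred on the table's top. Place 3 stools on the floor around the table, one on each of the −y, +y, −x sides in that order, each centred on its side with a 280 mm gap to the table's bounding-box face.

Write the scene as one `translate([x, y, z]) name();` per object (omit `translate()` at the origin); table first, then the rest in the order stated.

table();
translate([105, 247, 761]) bookshelf();
translate([366, -610, 0]) stool();
translate([366, 1172, 0]) stool();
translate([-631, 281, 0]) stool();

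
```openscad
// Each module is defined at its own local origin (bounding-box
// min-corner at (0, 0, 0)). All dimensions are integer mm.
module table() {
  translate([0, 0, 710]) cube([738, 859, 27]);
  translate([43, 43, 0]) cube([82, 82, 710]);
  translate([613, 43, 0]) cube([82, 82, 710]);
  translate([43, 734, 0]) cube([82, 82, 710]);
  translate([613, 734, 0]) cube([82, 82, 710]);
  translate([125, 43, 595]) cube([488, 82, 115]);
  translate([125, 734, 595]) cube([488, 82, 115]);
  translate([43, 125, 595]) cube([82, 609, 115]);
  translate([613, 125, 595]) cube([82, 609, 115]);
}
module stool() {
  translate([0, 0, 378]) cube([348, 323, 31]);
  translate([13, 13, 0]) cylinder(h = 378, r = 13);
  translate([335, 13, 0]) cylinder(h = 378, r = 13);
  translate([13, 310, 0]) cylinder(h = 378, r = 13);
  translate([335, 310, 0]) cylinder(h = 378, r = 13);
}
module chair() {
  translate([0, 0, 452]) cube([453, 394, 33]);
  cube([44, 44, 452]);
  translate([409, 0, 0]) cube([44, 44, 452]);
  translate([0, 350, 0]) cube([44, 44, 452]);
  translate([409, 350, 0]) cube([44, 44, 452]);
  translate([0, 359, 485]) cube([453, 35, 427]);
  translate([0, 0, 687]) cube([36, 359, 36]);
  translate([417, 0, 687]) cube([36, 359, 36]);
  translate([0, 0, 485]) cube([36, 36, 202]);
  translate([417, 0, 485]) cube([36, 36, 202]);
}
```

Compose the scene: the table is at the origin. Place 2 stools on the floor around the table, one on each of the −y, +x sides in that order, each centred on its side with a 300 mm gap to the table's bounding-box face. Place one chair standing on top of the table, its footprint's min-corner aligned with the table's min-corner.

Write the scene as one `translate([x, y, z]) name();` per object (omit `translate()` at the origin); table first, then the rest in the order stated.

table();
translate([195, -623, 0]) stool();
translate([1038, 268, 0]) stool();
translate([0, 0, 737]) chair();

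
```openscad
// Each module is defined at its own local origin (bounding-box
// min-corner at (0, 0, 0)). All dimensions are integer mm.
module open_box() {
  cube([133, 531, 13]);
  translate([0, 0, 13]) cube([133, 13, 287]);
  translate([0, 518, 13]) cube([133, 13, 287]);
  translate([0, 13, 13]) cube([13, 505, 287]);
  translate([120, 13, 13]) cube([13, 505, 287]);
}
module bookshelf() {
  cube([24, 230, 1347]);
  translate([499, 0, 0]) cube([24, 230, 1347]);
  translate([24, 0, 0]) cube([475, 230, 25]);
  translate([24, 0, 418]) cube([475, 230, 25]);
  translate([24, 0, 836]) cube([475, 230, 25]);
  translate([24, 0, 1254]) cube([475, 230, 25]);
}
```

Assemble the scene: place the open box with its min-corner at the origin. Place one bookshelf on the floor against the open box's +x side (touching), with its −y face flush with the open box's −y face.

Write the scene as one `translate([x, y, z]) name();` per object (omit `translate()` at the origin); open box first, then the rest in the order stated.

open_box();
translate([133, 0, 0]) bookshelf();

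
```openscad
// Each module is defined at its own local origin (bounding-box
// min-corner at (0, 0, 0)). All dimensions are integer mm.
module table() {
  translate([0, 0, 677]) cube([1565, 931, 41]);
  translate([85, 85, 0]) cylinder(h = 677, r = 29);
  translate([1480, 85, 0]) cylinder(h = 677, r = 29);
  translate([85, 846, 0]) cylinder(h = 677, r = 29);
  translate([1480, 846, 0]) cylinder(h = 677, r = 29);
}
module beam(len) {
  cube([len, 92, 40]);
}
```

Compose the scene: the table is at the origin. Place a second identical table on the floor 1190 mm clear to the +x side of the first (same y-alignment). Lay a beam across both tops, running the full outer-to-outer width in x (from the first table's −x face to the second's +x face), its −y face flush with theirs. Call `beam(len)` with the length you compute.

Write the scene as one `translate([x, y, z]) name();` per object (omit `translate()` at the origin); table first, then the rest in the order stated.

table();
translate([2755, 0, 0]) table();
translate([0, 0, 718]) beam(4320);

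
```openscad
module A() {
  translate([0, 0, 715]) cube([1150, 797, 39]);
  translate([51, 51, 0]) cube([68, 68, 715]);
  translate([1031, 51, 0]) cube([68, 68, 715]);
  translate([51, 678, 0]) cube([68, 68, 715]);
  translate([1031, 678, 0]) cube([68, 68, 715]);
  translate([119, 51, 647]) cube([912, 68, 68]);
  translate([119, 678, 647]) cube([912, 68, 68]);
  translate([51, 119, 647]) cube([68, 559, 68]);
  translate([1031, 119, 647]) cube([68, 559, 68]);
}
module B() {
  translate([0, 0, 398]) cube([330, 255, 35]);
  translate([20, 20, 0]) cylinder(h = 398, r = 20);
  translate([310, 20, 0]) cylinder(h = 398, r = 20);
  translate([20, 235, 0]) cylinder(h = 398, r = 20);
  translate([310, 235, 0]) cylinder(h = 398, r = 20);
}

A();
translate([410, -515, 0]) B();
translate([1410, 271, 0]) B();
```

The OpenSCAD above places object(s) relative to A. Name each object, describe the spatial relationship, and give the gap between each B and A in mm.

A is a table. B is a stool. Two stools sit around the table at the −y, +x sides. The gap between each stool and the table is 260 mm.

Each stool's nearest face is 260 mm from the table's bounding box.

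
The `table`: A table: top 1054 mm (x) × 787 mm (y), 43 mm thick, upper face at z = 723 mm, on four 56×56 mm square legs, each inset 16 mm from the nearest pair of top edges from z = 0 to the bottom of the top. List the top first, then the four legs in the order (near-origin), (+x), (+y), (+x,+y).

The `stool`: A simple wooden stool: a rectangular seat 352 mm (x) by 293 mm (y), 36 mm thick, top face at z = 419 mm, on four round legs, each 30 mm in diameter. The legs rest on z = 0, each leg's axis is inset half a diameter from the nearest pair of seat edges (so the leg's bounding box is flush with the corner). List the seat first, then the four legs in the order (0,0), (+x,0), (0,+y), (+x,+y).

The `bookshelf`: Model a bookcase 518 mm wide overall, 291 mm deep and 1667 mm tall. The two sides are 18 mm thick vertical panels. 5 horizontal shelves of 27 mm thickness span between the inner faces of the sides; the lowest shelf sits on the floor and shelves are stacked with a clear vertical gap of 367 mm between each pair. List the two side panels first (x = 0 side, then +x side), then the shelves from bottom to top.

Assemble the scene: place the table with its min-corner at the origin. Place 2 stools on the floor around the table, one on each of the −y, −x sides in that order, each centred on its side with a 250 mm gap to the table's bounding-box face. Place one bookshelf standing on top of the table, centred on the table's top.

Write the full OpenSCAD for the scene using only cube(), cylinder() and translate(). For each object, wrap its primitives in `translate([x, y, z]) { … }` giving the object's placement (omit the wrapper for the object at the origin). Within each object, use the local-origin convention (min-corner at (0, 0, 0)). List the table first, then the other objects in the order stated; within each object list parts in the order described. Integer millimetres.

translate([0, 0, 680]) cube([1054, 787, 43]);
translate([16, 16, 0]) cube([56, 56, 680]);
translate([982, 16, 0]) cube([56, 56, 680]);
translate([16, 715, 0]) cube([56, 56, 680]);
translate([982, 715, 0]) cube([56, 56, 680]);
translate([351, -543, 0]) {
  translate([0, 0, 383]) cube([352, 293, 36]);
  translate([15, 15, 0]) cylinder(h = 383, r = 15);
  translate([337, 15, 0]) cylinder(h = 383, r = 15);
  translate([15, 278, 0]) cylinder(h = 383, r = 15);
  translate([337, 278, 0]) cylinder(h = 383, r = 15);
}
translate([-602, 247, 0]) {
  translate([0, 0, 383]) cube([352, 293, 36]);
  translate([15, 15, 0]) cylinder(h = 383, r = 15);
  translate([337, 15, 0]) cylinder(h = 383, r = 15);
  translate([15, 278, 0]) cylinder(h = 383, r = 15);
  translate([337, 278, 0]) cylinder(h = 383, r = 15);
}
translate([268, 248, 723]) {
  cube([18, 291, 1667]);
  translate([500, 0, 0]) cube([18, 291, 1667]);
  translate([18, 0, 0]) cube([482, 291, 27]);
  translate([18, 0, 394]) cube([482, 291, 27]);
  translate([18, 0, 788]) cube([482, 291, 27]);
  translate([18, 0, 1182]) cube([482, 291, 27]);
  translate([18, 0, 1576]) cube([482, 291, 27]);
}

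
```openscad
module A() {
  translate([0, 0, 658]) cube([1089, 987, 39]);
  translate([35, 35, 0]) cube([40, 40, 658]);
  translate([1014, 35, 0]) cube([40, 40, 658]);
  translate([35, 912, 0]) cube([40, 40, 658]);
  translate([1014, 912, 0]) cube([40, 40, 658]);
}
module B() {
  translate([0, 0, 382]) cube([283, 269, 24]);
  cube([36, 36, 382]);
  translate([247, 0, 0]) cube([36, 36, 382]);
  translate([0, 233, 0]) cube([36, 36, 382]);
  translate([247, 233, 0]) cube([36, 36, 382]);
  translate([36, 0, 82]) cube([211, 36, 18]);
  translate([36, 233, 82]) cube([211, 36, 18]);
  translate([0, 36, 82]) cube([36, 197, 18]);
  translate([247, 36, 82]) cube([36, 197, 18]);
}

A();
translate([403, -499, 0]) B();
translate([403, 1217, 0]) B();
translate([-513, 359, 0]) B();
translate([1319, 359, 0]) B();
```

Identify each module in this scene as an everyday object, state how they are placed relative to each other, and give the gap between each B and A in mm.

A is a table. B is a stool. Four stools sit around the table at the −y, +y, −x, +x sides. The gap between each stool and the table is 230 mm.

Each stool's nearest face is 230 mm from the table's bounding box.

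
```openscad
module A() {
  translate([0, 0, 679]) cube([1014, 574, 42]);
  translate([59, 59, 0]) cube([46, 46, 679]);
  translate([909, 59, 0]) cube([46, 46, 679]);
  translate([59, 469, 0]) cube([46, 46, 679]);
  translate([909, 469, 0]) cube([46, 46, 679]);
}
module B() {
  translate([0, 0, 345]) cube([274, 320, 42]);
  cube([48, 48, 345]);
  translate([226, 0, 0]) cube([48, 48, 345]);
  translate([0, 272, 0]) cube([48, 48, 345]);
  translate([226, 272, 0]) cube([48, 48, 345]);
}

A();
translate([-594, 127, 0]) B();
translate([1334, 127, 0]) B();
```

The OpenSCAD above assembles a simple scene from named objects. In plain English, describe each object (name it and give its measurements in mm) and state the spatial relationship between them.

A is a rectangular dining table. The top is 1014×574×42 mm with its upper surface at z = 721 mm. It stands on four 46×46 mm square legs, each inset 59 mm from the nearest pair of top edges, running from the floor to the underside of the top.

B is a four-legged stool. The seat is a 274×320×42 mm slab whose top surface is at z = 387 mm; four square legs, each 48×48 mm in cross-section, run from the floor (z = 0) to the underside of the seat, each flush with a corner of the seat.

Two stools sit around the table at the −x, +x sides.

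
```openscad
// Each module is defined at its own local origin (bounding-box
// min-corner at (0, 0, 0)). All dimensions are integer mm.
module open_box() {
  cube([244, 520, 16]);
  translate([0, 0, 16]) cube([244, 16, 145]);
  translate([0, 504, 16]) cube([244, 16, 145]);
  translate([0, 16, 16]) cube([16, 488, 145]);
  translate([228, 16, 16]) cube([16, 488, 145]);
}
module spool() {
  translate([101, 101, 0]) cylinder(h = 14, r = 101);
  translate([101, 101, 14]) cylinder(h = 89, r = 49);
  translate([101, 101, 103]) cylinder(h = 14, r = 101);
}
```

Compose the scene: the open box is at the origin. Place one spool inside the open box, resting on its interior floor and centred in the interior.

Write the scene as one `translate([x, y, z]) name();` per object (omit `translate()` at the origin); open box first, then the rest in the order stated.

open_box();
translate([21, 159, 16]) spool();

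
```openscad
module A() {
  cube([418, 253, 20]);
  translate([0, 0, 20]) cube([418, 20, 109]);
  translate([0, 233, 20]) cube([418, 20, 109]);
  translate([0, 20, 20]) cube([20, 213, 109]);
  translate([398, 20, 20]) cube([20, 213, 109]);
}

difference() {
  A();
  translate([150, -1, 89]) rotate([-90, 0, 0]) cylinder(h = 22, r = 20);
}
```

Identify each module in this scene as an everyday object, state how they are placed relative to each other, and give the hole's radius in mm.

The subtracted cylinder has r = 20 mm.

A is an open box. The open box has a circular hole through its front wall. The hole's radius is 20 mm.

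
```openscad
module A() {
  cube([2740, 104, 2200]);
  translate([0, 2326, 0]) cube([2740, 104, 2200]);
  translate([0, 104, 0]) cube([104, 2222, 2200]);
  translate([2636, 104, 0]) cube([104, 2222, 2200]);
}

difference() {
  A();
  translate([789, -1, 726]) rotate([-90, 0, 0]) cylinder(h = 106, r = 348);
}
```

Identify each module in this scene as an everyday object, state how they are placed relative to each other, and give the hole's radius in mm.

A is a house frame. The house frame has a circular hole through its front wall. The hole's radius is 348 mm.

The subtracted cylinder has r = 348 mm.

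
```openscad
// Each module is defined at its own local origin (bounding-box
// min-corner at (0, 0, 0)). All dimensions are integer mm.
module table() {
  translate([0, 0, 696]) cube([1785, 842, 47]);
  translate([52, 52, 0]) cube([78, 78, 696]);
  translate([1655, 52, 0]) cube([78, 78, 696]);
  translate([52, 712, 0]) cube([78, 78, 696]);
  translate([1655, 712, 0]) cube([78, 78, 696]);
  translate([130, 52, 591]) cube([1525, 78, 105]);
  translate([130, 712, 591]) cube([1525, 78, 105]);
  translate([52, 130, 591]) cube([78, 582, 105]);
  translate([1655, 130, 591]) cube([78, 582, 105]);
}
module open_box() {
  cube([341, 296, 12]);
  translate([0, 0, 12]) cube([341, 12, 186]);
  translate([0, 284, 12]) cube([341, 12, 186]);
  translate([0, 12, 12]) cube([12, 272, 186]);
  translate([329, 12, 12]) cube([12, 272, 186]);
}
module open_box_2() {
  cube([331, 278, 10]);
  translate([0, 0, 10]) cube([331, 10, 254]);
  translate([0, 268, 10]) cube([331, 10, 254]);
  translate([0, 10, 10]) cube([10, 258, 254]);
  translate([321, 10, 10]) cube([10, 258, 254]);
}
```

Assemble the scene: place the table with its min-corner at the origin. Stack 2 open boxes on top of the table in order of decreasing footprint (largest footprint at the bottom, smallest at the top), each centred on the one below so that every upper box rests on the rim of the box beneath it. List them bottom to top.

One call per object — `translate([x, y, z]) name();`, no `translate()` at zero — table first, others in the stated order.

table();
translate([722, 273, 743]) open_box();
translate([727, 282, 941]) open_box_2();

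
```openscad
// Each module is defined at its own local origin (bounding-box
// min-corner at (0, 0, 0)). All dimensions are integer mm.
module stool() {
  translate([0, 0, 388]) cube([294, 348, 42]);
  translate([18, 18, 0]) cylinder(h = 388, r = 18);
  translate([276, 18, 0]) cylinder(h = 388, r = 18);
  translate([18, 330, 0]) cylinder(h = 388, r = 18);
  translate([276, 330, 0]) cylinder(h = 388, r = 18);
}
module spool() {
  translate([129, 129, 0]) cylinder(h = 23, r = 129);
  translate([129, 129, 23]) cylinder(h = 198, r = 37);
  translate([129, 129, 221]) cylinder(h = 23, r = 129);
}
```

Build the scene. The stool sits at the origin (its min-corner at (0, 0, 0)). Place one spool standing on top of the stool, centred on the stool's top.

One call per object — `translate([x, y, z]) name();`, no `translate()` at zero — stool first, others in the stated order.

stool();
translate([18, 45, 430]) spool();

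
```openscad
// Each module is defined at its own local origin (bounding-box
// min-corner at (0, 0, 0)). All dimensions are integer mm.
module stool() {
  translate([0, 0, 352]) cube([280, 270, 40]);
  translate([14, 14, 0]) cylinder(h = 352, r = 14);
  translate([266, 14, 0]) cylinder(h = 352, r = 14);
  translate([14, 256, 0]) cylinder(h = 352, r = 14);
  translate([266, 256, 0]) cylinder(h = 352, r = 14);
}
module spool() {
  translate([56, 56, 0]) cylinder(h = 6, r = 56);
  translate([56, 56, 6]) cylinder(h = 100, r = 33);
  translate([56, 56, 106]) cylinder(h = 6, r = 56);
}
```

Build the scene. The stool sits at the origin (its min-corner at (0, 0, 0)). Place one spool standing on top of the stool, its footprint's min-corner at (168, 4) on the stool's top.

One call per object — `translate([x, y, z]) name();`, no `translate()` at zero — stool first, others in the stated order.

stool();
translate([168, 4, 392]) spool();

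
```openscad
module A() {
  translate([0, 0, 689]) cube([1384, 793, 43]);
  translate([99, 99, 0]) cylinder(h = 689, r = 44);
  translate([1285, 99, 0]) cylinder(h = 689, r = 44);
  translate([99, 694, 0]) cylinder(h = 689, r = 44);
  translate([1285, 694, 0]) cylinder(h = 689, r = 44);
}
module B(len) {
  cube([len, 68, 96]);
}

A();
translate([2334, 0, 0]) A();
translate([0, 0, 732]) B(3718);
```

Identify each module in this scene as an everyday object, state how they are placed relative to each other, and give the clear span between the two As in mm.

Second table starts at x = 2334; first ends at x = 1384; clear span = 2334 − 1384 = 950 mm.

A is a table. B is a beam. A beam spans the tops of two tables. The clear span between the two tables is 950 mm.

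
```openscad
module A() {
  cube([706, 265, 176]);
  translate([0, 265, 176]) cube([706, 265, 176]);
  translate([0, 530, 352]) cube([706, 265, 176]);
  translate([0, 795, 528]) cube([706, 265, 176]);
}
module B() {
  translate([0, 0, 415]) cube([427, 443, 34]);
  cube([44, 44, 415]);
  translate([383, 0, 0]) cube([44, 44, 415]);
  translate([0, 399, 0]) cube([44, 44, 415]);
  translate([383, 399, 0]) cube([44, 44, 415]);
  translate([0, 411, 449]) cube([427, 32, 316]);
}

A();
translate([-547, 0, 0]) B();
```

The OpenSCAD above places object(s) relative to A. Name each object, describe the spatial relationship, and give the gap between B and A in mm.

A is a staircase. B is a chair. The chair is on the floor beside the staircase on its −x side. The gap between the chair and the staircase is 120 mm.

The chair's nearest face is 120 mm from the staircase's −x face.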